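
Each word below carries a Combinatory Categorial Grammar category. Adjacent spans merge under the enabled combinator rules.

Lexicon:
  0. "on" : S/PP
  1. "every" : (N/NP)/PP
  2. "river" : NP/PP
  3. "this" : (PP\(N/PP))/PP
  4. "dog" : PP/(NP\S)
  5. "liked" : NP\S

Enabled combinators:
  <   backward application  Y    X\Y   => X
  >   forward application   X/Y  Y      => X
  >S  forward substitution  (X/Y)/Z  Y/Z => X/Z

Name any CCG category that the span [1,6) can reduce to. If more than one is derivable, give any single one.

[0,6] S   >
  [0,1] "on" : S/PP
  [1,6] PP   <
    [1,3] N/PP   >S
      [1,2] "every" : (N/NP)/PP
      [2,3] "river" : NP/PP
    [3,6] PP\(N/PP)   >
      [3,4] "this" : (PP\(N/PP))/PP
      [4,6] PP   >
        [4,5] "dog" : PP/(NP\S)
        [5,6] "liked" : NP\S

PP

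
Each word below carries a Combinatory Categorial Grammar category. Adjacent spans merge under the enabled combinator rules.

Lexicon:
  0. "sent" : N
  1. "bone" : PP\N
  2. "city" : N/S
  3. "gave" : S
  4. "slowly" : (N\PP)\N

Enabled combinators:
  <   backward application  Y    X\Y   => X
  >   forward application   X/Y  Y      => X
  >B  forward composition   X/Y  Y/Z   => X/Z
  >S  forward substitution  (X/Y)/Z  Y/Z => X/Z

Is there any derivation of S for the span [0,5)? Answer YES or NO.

N PP\N N/S S (N\PP)\N
CKY chart[0,5] = {N}; S ∉ chart

NO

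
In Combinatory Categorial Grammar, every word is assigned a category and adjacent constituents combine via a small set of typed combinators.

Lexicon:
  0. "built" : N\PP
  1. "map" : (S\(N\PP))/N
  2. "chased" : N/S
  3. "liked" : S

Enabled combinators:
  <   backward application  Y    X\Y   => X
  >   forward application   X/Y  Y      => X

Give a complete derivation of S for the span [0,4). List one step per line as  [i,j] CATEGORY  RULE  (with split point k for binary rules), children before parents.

[0,4] S   <
  [0,1] "built" : N\PP
  [1,4] S\(N\PP)   >
    [1,2] "map" : (S\(N\PP))/N
    [2,4] N   >
      [2,3] "chased" : N/S
      [3,4] "liked" : S

[0,1] N\PP  lex  "built"
[1,2] (S\(N\PP))/N  lex  "map"
[2,3] N/S  lex  "chased"
[3,4] S  lex  "liked"
[2,4] N  >  k=3
[1,4] S\(N\PP)  >  k=2
[0,4] S  <  k=1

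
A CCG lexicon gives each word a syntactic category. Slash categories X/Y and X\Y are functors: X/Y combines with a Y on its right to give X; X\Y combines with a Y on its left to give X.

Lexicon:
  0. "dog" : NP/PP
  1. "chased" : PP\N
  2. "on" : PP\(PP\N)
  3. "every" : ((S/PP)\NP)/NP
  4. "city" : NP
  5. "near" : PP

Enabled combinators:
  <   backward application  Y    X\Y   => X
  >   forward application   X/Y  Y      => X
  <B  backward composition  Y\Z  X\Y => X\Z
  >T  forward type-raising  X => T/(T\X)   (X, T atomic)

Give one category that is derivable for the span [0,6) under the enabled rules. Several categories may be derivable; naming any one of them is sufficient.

[0,6] S   >
  [0,5] S/PP   <
    [0,3] NP   >
      [0,1] "dog" : NP/PP
      [1,3] PP   <
        [1,2] "chased" : PP\N
        [2,3] "on" : PP\(PP\N)
    [3,5] (S/PP)\NP   >
      [3,4] "every" : ((S/PP)\NP)/NP
      [4,5] "city" : NP
  [5,6] "near" : PP

S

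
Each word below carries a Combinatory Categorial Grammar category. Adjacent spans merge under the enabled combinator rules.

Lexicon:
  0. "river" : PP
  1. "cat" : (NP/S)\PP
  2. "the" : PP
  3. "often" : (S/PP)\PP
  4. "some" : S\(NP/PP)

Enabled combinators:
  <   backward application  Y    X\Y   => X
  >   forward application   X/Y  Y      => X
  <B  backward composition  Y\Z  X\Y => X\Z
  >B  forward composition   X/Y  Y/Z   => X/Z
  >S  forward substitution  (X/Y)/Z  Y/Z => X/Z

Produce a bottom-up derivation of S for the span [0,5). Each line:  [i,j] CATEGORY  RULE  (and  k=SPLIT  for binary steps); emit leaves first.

[0,5] S   <
  [0,4] NP/PP   >B
    [0,2] NP/S   <
      [0,1] "river" : PP
      [1,2] "cat" : (NP/S)\PP
    [2,4] S/PP   <
      [2,3] "the" : PP
      [3,4] "often" : (S/PP)\PP
  [4,5] "some" : S\(NP/PP)

[0,1] PP  lex  "river"
[1,2] (NP/S)\PP  lex  "cat"
[0,2] NP/S  <  k=1
[2,3] PP  lex  "the"
[3,4] (S/PP)\PP  lex  "often"
[2,4] S/PP  <  k=3
[0,4] NP/PP  >B  k=2
[4,5] S\(NP/PP)  lex  "some"
[0,5] S  <  k=4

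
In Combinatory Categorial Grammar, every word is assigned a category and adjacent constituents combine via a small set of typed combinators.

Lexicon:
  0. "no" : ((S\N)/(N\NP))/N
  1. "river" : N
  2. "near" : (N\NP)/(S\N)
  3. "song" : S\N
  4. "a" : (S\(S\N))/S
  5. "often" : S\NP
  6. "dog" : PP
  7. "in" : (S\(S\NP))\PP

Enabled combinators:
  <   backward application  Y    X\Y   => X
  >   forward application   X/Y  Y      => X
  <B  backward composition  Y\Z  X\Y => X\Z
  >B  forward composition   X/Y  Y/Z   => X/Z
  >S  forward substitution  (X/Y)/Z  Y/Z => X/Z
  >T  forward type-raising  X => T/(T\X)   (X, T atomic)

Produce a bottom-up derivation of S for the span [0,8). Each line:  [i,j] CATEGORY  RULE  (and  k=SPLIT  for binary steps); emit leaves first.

[0,1] ((S\N)/(N\NP))/N  lex  "no"
[1,2] N  lex  "river"
[0,2] (S\N)/(N\NP)  >  k=1
[2,3] (N\NP)/(S\N)  lex  "near"
[3,4] S\N  lex  "song"
[2,4] N\NP  >  k=3
[0,4] S\N  >  k=2
[4,5] (S\(S\N))/S  lex  "a"
[5,6] S\NP  lex  "often"
[6,7] PP  lex  "dog"
[7,8] (S\(S\NP))\PP  lex  "in"
[6,8] S\(S\NP)  <  k=7
[5,8] S  <  k=6
[4,8] S\(S\N)  >  k=5
[0,8] S  <  k=4

[0,8] S   <
  [0,4] S\N   >
    [0,2] (S\N)/(N\NP)   >
      [0,1] "no" : ((S\N)/(N\NP))/N
      [1,2] "river" : N
    [2,4] N\NP   >
      [2,3] "near" : (N\NP)/(S\N)
      [3,4] "song" : S\N
  [4,8] S\(S\N)   >
    [4,5] "a" : (S\(S\N))/S
    [5,8] S   <
      [5,6] "often" : S\NP
      [6,8] S\(S\NP)   <
        [6,7] "dog" : PP
        [7,8] "in" : (S\(S\NP))\PP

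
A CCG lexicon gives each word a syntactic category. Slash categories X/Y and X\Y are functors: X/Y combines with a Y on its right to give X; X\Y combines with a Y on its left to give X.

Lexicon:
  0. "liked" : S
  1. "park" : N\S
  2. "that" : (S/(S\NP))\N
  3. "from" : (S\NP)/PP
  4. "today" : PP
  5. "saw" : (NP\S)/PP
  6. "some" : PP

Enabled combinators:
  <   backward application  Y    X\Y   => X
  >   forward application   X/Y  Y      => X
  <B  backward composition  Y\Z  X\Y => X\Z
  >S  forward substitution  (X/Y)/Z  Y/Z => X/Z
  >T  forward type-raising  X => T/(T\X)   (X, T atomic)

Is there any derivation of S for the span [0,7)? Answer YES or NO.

S N\S (S/(S\NP))\N (S\NP)/PP PP (NP\S)/PP PP
CKY chart[0,7] = {N/(N\NP), NP, NP/(NP\NP), PP/(PP\NP), S/(S\NP)}; S ∉ chart

NO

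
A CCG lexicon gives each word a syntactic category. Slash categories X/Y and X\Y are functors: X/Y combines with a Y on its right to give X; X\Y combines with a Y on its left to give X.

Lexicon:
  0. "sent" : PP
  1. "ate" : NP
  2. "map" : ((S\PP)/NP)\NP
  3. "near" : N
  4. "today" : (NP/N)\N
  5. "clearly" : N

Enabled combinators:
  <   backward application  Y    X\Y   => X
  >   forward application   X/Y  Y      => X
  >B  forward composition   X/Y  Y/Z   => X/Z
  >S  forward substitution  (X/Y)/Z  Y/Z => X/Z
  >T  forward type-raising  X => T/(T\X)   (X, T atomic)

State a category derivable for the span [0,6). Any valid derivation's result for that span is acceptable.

S

[0,6] S   >
  [0,1] S/(S\PP)   >T
    [0,1] "sent" : PP
  [1,6] S\PP   >
    [1,3] (S\PP)/NP   <
      [1,2] "ate" : NP
      [2,3] "map" : ((S\PP)/NP)\NP
    [3,6] NP   >
      [3,5] NP/N   <
        [3,4] "near" : N
        [4,5] "today" : (NP/N)\N
      [5,6] "clearly" : N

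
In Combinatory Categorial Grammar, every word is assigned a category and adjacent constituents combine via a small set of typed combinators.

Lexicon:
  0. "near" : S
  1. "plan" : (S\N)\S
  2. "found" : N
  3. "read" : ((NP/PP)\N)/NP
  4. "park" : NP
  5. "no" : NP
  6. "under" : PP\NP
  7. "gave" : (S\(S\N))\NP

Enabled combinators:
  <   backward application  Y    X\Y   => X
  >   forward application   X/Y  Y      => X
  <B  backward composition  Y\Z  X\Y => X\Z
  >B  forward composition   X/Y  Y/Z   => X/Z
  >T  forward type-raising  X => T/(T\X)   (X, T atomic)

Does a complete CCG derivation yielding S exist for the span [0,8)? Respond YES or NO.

[0,8] S   <
  [0,2] S\N   <
    [0,1] "near" : S
    [1,2] "plan" : (S\N)\S
  [2,8] S\(S\N)   <
    [2,7] NP   >
      [2,5] NP/PP   <
        [2,3] "found" : N
        [3,5] (NP/PP)\N   >
          [3,4] "read" : ((NP/PP)\N)/NP
          [4,5] "park" : NP
      [5,7] PP   >
        [5,6] PP/(PP\NP)   >T
          [5,6] "no" : NP
        [6,7] "under" : PP\NP
    [7,8] "gave" : (S\(S\N))\NP

YES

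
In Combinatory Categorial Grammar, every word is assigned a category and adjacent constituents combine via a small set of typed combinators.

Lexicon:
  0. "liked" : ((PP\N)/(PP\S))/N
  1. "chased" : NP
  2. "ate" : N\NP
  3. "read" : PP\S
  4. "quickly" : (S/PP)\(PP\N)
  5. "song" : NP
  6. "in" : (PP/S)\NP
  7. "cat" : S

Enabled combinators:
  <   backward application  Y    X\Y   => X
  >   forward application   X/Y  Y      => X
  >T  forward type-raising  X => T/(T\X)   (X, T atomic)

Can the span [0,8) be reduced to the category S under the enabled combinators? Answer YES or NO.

[0,8] S   >
  [0,5] S/PP   <
    [0,4] PP\N   >
      [0,3] (PP\N)/(PP\S)   >
        [0,1] "liked" : ((PP\N)/(PP\S))/N
        [1,3] N   <
          [1,2] "chased" : NP
          [2,3] "ate" : N\NP
      [3,4] "read" : PP\S
    [4,5] "quickly" : (S/PP)\(PP\N)
  [5,8] PP   >
    [5,7] PP/S   <
      [5,6] "song" : NP
      [6,7] "in" : (PP/S)\NP
    [7,8] "cat" : S

YES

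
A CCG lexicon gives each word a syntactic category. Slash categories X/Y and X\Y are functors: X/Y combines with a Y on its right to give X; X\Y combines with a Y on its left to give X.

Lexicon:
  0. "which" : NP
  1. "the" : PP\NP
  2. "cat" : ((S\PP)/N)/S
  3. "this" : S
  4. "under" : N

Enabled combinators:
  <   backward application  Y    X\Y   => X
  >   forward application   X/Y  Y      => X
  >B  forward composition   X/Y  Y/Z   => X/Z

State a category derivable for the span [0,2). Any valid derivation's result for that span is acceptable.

[0,5] S   <
  [0,2] PP   <
    [0,1] "which" : NP
    [1,2] "the" : PP\NP
  [2,5] S\PP   >
    [2,4] (S\PP)/N   >
      [2,3] "cat" : ((S\PP)/N)/S
      [3,4] "this" : S
    [4,5] "under" : N

PP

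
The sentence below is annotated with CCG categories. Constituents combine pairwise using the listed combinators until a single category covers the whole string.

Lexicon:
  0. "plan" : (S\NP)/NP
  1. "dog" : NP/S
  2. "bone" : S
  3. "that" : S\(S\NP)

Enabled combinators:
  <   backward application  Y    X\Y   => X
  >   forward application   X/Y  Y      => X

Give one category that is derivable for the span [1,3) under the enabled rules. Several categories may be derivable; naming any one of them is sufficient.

NP

[0,4] S   <
  [0,3] S\NP   >
    [0,1] "plan" : (S\NP)/NP
    [1,3] NP   >
      [1,2] "dog" : NP/S
      [2,3] "bone" : S
  [3,4] "that" : S\(S\NP)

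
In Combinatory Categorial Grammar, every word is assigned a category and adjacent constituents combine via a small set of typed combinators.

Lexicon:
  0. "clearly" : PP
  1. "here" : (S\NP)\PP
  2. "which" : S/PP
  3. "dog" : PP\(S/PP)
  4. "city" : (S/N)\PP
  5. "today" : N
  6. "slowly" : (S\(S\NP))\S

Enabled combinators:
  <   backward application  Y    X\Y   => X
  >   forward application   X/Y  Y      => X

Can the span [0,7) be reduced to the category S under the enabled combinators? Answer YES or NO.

YES

[0,7] S   <
  [0,2] S\NP   <
    [0,1] "clearly" : PP
    [1,2] "here" : (S\NP)\PP
  [2,7] S\(S\NP)   <
    [2,6] S   >
      [2,5] S/N   <
        [2,4] PP   <
          [2,3] "which" : S/PP
          [3,4] "dog" : PP\(S/PP)
        [4,5] "city" : (S/N)\PP
      [5,6] "today" : N
    [6,7] "slowly" : (S\(S\NP))\S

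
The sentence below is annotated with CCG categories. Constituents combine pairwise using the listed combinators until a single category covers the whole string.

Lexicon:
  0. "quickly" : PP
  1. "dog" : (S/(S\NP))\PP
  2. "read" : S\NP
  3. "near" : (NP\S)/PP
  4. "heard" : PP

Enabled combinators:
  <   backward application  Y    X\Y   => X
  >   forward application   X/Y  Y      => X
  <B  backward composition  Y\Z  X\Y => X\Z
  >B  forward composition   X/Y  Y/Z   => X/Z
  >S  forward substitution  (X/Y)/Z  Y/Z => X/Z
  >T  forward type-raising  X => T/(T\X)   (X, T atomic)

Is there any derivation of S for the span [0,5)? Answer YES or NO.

NO

PP (S/(S\NP))\PP S\NP (NP\S)/PP PP
CKY chart[0,5] = {N/(N\NP), NP, NP/(NP\NP), NP/(PP\PP), PP/(PP\NP), S/(S\NP)}; S ∉ chart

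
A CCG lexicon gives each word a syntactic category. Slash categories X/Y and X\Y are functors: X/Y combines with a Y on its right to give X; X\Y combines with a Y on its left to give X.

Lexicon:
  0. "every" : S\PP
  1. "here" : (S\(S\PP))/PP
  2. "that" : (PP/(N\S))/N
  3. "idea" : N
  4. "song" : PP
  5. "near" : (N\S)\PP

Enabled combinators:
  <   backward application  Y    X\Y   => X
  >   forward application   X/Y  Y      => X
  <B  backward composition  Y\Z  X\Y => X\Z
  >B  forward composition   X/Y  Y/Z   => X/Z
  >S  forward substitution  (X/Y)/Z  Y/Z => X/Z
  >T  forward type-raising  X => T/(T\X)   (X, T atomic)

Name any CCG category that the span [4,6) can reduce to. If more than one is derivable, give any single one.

[0,6] S   <
  [0,1] "every" : S\PP
  [1,6] S\(S\PP)   >
    [1,2] "here" : (S\(S\PP))/PP
    [2,6] PP   >
      [2,4] PP/(N\S)   >
        [2,3] "that" : (PP/(N\S))/N
        [3,4] "idea" : N
      [4,6] N\S   <
        [4,5] "song" : PP
        [5,6] "near" : (N\S)\PP

N\S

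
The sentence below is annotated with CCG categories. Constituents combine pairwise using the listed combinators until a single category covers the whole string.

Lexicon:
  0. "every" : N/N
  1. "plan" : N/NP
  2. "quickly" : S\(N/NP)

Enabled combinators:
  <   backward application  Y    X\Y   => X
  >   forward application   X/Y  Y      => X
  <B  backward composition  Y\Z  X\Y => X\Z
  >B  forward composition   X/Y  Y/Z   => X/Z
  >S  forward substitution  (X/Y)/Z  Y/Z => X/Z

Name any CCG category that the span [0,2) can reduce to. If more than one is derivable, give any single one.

[0,3] S   <
  [0,2] N/NP   >B
    [0,1] "every" : N/N
    [1,2] "plan" : N/NP
  [2,3] "quickly" : S\(N/NP)

N/NP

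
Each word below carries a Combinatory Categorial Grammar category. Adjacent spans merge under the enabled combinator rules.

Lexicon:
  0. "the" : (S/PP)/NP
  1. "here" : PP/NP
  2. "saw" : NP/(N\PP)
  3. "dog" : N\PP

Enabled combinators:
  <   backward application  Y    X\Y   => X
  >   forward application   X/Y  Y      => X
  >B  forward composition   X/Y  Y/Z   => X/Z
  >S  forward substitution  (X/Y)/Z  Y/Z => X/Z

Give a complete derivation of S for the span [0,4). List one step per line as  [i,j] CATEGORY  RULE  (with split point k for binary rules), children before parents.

[0,4] S   >
  [0,2] S/NP   >S
    [0,1] "the" : (S/PP)/NP
    [1,2] "here" : PP/NP
  [2,4] NP   >
    [2,3] "saw" : NP/(N\PP)
    [3,4] "dog" : N\PP

[0,1] (S/PP)/NP  lex  "the"
[1,2] PP/NP  lex  "here"
[0,2] S/NP  >S  k=1
[2,3] NP/(N\PP)  lex  "saw"
[3,4] N\PP  lex  "dog"
[2,4] NP  >  k=3
[0,4] S  >  k=2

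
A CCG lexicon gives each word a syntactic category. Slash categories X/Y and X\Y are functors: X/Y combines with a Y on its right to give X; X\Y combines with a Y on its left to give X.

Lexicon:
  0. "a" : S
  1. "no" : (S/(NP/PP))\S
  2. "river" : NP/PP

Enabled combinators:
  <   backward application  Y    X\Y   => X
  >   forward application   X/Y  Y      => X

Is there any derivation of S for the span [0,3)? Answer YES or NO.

[0,3] S   >
  [0,2] S/(NP/PP)   <
    [0,1] "a" : S
    [1,2] "no" : (S/(NP/PP))\S
  [2,3] "river" : NP/PP

YES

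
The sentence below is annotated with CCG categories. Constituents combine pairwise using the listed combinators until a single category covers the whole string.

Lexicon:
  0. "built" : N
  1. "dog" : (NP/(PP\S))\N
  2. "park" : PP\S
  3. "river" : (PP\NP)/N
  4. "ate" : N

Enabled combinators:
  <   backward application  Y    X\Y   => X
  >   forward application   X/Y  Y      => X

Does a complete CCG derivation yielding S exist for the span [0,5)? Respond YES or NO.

NO

N (NP/(PP\S))\N PP\S (PP\NP)/N N
CKY chart[0,5] = {PP}; S ∉ chart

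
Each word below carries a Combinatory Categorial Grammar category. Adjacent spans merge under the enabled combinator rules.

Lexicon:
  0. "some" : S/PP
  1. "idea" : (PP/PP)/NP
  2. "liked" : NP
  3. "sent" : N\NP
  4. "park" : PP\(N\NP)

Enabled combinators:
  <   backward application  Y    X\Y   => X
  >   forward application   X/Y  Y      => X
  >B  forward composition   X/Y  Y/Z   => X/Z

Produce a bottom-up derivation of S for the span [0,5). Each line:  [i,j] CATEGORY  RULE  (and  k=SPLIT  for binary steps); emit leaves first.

[0,5] S   >
  [0,3] S/PP   >B
    [0,1] "some" : S/PP
    [1,3] PP/PP   >
      [1,2] "idea" : (PP/PP)/NP
      [2,3] "liked" : NP
  [3,5] PP   <
    [3,4] "sent" : N\NP
    [4,5] "park" : PP\(N\NP)

[0,1] S/PP  lex  "some"
[1,2] (PP/PP)/NP  lex  "idea"
[2,3] NP  lex  "liked"
[1,3] PP/PP  >  k=2
[0,3] S/PP  >B  k=1
[3,4] N\NP  lex  "sent"
[4,5] PP\(N\NP)  lex  "park"
[3,5] PP  <  k=4
[0,5] S  >  k=3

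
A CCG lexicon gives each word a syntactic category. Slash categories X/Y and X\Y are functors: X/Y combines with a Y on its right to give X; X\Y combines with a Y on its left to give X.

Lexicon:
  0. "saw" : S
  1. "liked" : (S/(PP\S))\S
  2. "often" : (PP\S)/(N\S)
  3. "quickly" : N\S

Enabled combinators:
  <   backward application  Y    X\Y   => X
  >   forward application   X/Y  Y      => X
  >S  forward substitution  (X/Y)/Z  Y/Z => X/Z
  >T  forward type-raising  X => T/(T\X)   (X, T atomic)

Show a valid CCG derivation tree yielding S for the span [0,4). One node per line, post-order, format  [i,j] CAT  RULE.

[0,1] S  lex  "saw"
[1,2] (S/(PP\S))\S  lex  "liked"
[0,2] S/(PP\S)  <  k=1
[2,3] (PP\S)/(N\S)  lex  "often"
[3,4] N\S  lex  "quickly"
[2,4] PP\S  >  k=3
[0,4] S  >  k=2

[0,4] S   >
  [0,2] S/(PP\S)   <
    [0,1] "saw" : S
    [1,2] "liked" : (S/(PP\S))\S
  [2,4] PP\S   >
    [2,3] "often" : (PP\S)/(N\S)
    [3,4] "quickly" : N\S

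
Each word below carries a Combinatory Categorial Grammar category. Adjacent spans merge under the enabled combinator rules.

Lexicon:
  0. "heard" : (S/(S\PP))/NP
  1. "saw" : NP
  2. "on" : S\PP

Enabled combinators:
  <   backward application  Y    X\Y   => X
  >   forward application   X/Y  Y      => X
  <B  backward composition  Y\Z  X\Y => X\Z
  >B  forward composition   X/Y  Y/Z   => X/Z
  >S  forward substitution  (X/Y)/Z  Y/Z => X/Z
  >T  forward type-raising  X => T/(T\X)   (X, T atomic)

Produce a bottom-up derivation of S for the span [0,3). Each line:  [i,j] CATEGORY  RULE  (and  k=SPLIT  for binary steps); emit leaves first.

[0,1] (S/(S\PP))/NP  lex  "heard"
[1,2] NP  lex  "saw"
[0,2] S/(S\PP)  >  k=1
[2,3] S\PP  lex  "on"
[0,3] S  >  k=2

[0,3] S   >
  [0,2] S/(S\PP)   >
    [0,1] "heard" : (S/(S\PP))/NP
    [1,2] "saw" : NP
  [2,3] "on" : S\PP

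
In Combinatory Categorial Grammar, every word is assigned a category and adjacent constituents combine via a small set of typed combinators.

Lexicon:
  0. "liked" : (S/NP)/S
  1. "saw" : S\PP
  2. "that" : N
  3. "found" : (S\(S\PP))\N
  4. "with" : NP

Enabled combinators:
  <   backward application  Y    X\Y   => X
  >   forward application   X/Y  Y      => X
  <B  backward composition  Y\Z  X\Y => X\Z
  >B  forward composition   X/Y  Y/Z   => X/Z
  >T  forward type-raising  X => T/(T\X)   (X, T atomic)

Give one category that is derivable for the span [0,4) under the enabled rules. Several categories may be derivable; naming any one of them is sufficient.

S/NP

[0,5] S   >
  [0,4] S/NP   >
    [0,1] "liked" : (S/NP)/S
    [1,4] S   <
      [1,2] "saw" : S\PP
      [2,4] S\(S\PP)   <
        [2,3] "that" : N
        [3,4] "found" : (S\(S\PP))\N
  [4,5] "with" : NP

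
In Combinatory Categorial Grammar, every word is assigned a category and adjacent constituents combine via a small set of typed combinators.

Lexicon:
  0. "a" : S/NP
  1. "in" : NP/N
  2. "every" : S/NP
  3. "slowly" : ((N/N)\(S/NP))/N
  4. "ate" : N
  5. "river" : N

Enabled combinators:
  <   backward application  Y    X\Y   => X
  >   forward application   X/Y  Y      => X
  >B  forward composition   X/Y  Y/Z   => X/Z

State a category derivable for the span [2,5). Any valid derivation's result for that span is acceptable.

N/N

[0,6] S   >
  [0,5] S/N   >B
    [0,2] S/N   >B
      [0,1] "a" : S/NP
      [1,2] "in" : NP/N
    [2,5] N/N   <
      [2,3] "every" : S/NP
      [3,5] (N/N)\(S/NP)   >
        [3,4] "slowly" : ((N/N)\(S/NP))/N
        [4,5] "ate" : N
  [5,6] "river" : N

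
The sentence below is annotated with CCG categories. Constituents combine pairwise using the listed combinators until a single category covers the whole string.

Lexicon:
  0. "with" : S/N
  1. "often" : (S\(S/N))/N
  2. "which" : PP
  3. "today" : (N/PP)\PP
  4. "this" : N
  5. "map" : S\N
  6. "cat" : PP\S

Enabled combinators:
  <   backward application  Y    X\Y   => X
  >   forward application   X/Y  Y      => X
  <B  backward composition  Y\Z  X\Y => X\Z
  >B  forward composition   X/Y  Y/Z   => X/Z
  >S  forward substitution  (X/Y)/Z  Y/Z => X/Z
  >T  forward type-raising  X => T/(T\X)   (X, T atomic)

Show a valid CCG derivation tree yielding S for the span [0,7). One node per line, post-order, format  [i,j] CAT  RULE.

[0,1] S/N  lex  "with"
[1,2] (S\(S/N))/N  lex  "often"
[2,3] PP  lex  "which"
[3,4] (N/PP)\PP  lex  "today"
[2,4] N/PP  <  k=3
[4,5] N  lex  "this"
[5,6] S\N  lex  "map"
[6,7] PP\S  lex  "cat"
[5,7] PP\N  <B  k=6
[4,7] PP  <  k=5
[2,7] N  >  k=4
[1,7] S\(S/N)  >  k=2
[0,7] S  <  k=1

[0,7] S   <
  [0,1] "with" : S/N
  [1,7] S\(S/N)   >
    [1,2] "often" : (S\(S/N))/N
    [2,7] N   >
      [2,4] N/PP   <
        [2,3] "which" : PP
        [3,4] "today" : (N/PP)\PP
      [4,7] PP   <
        [4,5] "this" : N
        [5,7] PP\N   <B
          [5,6] "map" : S\N
          [6,7] "cat" : PP\S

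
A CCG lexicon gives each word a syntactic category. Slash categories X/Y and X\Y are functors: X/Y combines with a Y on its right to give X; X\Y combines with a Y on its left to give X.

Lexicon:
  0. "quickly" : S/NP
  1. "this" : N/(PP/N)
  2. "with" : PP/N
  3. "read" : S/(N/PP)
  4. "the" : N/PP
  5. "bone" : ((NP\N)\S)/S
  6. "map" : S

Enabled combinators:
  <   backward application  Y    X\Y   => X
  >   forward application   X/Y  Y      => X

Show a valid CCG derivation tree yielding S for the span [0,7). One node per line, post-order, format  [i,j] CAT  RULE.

[0,7] S   >
  [0,1] "quickly" : S/NP
  [1,7] NP   <
    [1,3] N   >
      [1,2] "this" : N/(PP/N)
      [2,3] "with" : PP/N
    [3,7] NP\N   <
      [3,5] S   >
        [3,4] "read" : S/(N/PP)
        [4,5] "the" : N/PP
      [5,7] (NP\N)\S   >
        [5,6] "bone" : ((NP\N)\S)/S
        [6,7] "map" : S

[0,1] S/NP  lex  "quickly"
[1,2] N/(PP/N)  lex  "this"
[2,3] PP/N  lex  "with"
[1,3] N  >  k=2
[3,4] S/(N/PP)  lex  "read"
[4,5] N/PP  lex  "the"
[3,5] S  >  k=4
[5,6] ((NP\N)\S)/S  lex  "bone"
[6,7] S  lex  "map"
[5,7] (NP\N)\S  >  k=6
[3,7] NP\N  <  k=5
[1,7] NP  <  k=3
[0,7] S  >  k=1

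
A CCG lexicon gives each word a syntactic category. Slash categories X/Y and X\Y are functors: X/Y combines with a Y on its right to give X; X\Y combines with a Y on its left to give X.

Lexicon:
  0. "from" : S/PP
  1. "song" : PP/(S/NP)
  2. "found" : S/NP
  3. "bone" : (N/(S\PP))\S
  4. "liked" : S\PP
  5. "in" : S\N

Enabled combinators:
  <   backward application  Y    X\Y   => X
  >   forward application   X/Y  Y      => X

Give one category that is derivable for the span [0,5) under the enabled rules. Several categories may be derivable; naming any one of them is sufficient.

N

[0,6] S   <
  [0,5] N   >
    [0,4] N/(S\PP)   <
      [0,3] S   >
        [0,1] "from" : S/PP
        [1,3] PP   >
          [1,2] "song" : PP/(S/NP)
          [2,3] "found" : S/NP
      [3,4] "bone" : (N/(S\PP))\S
    [4,5] "liked" : S\PP
  [5,6] "in" : S\N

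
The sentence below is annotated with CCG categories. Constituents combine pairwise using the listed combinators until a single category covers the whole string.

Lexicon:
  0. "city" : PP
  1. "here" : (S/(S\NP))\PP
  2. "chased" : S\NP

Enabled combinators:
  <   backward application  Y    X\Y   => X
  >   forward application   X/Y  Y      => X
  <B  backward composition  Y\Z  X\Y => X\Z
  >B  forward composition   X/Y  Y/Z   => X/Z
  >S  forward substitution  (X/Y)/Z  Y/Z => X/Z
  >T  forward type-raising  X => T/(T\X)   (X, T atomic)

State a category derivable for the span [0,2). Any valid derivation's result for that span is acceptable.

S/(S\NP)

[0,3] S   >
  [0,2] S/(S\NP)   <
    [0,1] "city" : PP
    [1,2] "here" : (S/(S\NP))\PP
  [2,3] "chased" : S\NP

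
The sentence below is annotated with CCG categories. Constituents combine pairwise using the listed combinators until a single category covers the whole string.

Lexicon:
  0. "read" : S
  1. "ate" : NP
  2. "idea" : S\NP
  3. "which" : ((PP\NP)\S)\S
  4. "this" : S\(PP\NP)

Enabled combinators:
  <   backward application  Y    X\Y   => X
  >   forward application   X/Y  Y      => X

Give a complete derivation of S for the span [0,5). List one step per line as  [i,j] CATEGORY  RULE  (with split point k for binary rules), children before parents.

[0,1] S  lex  "read"
[1,2] NP  lex  "ate"
[2,3] S\NP  lex  "idea"
[1,3] S  <  k=2
[3,4] ((PP\NP)\S)\S  lex  "which"
[1,4] (PP\NP)\S  <  k=3
[0,4] PP\NP  <  k=1
[4,5] S\(PP\NP)  lex  "this"
[0,5] S  <  k=4

[0,5] S   <
  [0,4] PP\NP   <
    [0,1] "read" : S
    [1,4] (PP\NP)\S   <
      [1,3] S   <
        [1,2] "ate" : NP
        [2,3] "idea" : S\NP
      [3,4] "which" : ((PP\NP)\S)\S
  [4,5] "this" : S\(PP\NP)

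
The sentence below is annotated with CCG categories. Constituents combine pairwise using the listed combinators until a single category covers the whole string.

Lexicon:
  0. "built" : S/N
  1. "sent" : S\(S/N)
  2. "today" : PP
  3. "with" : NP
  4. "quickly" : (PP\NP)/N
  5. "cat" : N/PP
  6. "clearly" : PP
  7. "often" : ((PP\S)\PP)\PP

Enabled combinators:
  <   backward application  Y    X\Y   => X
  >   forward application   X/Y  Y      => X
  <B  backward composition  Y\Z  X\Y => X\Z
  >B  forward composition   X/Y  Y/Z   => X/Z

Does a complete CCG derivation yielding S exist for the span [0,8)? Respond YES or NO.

NO

S/N S\(S/N) PP NP (PP\NP)/N N/PP PP ((PP\S)\PP)\PP
CKY chart[0,8] = {PP}; S ∉ chart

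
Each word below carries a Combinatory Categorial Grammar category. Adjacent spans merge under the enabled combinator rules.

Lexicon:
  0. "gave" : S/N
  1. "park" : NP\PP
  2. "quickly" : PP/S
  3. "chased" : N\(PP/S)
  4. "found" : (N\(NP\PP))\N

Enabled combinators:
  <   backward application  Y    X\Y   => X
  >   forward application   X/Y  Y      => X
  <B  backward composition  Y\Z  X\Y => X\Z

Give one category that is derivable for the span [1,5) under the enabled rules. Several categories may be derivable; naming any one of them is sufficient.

[0,5] S   >
  [0,1] "gave" : S/N
  [1,5] N   <
    [1,2] "park" : NP\PP
    [2,5] N\(NP\PP)   <
      [2,4] N   <
        [2,3] "quickly" : PP/S
        [3,4] "chased" : N\(PP/S)
      [4,5] "found" : (N\(NP\PP))\N

N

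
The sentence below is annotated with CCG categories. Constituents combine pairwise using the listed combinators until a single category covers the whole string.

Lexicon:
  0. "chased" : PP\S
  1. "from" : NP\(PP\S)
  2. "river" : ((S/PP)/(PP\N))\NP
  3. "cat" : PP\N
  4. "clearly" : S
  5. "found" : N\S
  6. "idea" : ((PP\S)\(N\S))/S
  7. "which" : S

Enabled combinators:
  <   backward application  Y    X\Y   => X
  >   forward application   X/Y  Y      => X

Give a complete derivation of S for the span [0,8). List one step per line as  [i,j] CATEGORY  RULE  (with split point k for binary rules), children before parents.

[0,1] PP\S  lex  "chased"
[1,2] NP\(PP\S)  lex  "from"
[0,2] NP  <  k=1
[2,3] ((S/PP)/(PP\N))\NP  lex  "river"
[0,3] (S/PP)/(PP\N)  <  k=2
[3,4] PP\N  lex  "cat"
[0,4] S/PP  >  k=3
[4,5] S  lex  "clearly"
[5,6] N\S  lex  "found"
[6,7] ((PP\S)\(N\S))/S  lex  "idea"
[7,8] S  lex  "which"
[6,8] (PP\S)\(N\S)  >  k=7
[5,8] PP\S  <  k=6
[4,8] PP  <  k=5
[0,8] S  >  k=4

[0,8] S   >
  [0,4] S/PP   >
    [0,3] (S/PP)/(PP\N)   <
      [0,2] NP   <
        [0,1] "chased" : PP\S
        [1,2] "from" : NP\(PP\S)
      [2,3] "river" : ((S/PP)/(PP\N))\NP
    [3,4] "cat" : PP\N
  [4,8] PP   <
    [4,5] "clearly" : S
    [5,8] PP\S   <
      [5,6] "found" : N\S
      [6,8] (PP\S)\(N\S)   >
        [6,7] "idea" : ((PP\S)\(N\S))/S
        [7,8] "which" : S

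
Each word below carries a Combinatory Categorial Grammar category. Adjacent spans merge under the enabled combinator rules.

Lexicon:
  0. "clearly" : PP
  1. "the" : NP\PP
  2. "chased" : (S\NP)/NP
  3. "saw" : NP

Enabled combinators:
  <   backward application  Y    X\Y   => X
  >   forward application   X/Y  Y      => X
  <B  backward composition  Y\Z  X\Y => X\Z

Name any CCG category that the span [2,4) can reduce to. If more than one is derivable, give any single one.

S\NP

[0,4] S   <
  [0,2] NP   <
    [0,1] "clearly" : PP
    [1,2] "the" : NP\PP
  [2,4] S\NP   >
    [2,3] "chased" : (S\NP)/NP
    [3,4] "saw" : NP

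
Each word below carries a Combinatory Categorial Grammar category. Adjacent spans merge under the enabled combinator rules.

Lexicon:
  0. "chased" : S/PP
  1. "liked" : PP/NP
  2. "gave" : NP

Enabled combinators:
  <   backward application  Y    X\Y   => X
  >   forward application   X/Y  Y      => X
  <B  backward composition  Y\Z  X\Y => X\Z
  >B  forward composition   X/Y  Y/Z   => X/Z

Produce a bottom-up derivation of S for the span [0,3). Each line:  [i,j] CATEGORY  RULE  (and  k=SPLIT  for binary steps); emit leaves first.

[0,3] S   >
  [0,1] "chased" : S/PP
  [1,3] PP   >
    [1,2] "liked" : PP/NP
    [2,3] "gave" : NP

[0,1] S/PP  lex  "chased"
[1,2] PP/NP  lex  "liked"
[2,3] NP  lex  "gave"
[1,3] PP  >  k=2
[0,3] S  >  k=1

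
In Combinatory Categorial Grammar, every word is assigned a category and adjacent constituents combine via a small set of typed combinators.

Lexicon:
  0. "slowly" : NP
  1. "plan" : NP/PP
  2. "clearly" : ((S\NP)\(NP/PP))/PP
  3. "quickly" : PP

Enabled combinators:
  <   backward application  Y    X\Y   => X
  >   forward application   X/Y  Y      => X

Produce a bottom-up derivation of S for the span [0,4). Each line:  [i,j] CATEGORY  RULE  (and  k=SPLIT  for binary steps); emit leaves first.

[0,1] NP  lex  "slowly"
[1,2] NP/PP  lex  "plan"
[2,3] ((S\NP)\(NP/PP))/PP  lex  "clearly"
[3,4] PP  lex  "quickly"
[2,4] (S\NP)\(NP/PP)  >  k=3
[1,4] S\NP  <  k=2
[0,4] S  <  k=1

[0,4] S   <
  [0,1] "slowly" : NP
  [1,4] S\NP   <
    [1,2] "plan" : NP/PP
    [2,4] (S\NP)\(NP/PP)   >
      [2,3] "clearly" : ((S\NP)\(NP/PP))/PP
      [3,4] "quickly" : PP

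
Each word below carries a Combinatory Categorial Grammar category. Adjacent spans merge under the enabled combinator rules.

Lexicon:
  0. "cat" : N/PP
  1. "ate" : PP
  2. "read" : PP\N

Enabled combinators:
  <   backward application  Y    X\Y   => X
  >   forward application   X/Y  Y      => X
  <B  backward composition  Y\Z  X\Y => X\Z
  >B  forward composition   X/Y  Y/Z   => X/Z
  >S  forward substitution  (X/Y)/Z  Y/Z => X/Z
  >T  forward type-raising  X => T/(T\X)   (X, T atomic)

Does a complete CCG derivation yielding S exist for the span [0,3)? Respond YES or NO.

N/PP PP PP\N
CKY chart[0,3] = {N/(N\PP), NP/(NP\PP), PP, PP/(PP\PP), S/(S\PP)}; S ∉ chart

NO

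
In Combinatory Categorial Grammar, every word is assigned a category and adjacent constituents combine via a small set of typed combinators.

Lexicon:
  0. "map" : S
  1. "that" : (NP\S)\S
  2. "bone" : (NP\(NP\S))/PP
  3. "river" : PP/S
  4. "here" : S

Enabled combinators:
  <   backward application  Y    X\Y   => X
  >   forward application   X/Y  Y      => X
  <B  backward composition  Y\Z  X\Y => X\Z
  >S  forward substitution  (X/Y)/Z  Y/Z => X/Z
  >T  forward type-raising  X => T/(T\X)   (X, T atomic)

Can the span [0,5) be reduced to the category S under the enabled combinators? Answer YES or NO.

S (NP\S)\S (NP\(NP\S))/PP PP/S S
CKY chart[0,5] = {N/(N\NP), NP, NP/(NP\NP), PP/(PP\NP), S/(S\NP)}; S ∉ chart

NO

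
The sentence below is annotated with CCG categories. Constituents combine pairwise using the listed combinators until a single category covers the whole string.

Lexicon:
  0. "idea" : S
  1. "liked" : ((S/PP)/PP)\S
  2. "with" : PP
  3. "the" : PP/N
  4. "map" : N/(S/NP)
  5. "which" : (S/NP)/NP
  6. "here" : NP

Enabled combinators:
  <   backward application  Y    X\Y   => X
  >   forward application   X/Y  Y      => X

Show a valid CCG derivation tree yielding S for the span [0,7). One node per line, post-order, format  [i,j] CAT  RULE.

[0,7] S   >
  [0,3] S/PP   >
    [0,2] (S/PP)/PP   <
      [0,1] "idea" : S
      [1,2] "liked" : ((S/PP)/PP)\S
    [2,3] "with" : PP
  [3,7] PP   >
    [3,4] "the" : PP/N
    [4,7] N   >
      [4,5] "map" : N/(S/NP)
      [5,7] S/NP   >
        [5,6] "which" : (S/NP)/NP
        [6,7] "here" : NP

[0,1] S  lex  "idea"
[1,2] ((S/PP)/PP)\S  lex  "liked"
[0,2] (S/PP)/PP  <  k=1
[2,3] PP  lex  "with"
[0,3] S/PP  >  k=2
[3,4] PP/N  lex  "the"
[4,5] N/(S/NP)  lex  "map"
[5,6] (S/NP)/NP  lex  "which"
[6,7] NP  lex  "here"
[5,7] S/NP  >  k=6
[4,7] N  >  k=5
[3,7] PP  >  k=4
[0,7] S  >  k=3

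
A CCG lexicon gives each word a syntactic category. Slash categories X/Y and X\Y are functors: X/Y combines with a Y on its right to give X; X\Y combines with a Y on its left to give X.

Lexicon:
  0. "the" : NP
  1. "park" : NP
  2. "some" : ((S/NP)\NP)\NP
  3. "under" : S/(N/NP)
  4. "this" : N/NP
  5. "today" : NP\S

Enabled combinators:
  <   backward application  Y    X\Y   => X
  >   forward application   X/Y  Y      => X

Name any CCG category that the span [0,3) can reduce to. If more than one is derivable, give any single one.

[0,6] S   >
  [0,3] S/NP   <
    [0,1] "the" : NP
    [1,3] (S/NP)\NP   <
      [1,2] "park" : NP
      [2,3] "some" : ((S/NP)\NP)\NP
  [3,6] NP   <
    [3,5] S   >
      [3,4] "under" : S/(N/NP)
      [4,5] "this" : N/NP
    [5,6] "today" : NP\S

S/NP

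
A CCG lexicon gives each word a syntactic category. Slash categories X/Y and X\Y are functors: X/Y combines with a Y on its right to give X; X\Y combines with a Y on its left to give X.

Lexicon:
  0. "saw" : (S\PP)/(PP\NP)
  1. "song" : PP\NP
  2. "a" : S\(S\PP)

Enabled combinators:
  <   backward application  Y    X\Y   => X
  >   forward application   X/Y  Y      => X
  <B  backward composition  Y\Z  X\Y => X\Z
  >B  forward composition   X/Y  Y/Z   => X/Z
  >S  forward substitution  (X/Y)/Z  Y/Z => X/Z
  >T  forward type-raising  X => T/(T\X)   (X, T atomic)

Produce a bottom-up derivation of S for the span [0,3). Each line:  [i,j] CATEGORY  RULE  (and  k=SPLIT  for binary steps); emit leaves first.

[0,3] S   <
  [0,2] S\PP   >
    [0,1] "saw" : (S\PP)/(PP\NP)
    [1,2] "song" : PP\NP
  [2,3] "a" : S\(S\PP)

[0,1] (S\PP)/(PP\NP)  lex  "saw"
[1,2] PP\NP  lex  "song"
[0,2] S\PP  >  k=1
[2,3] S\(S\PP)  lex  "a"
[0,3] S  <  k=2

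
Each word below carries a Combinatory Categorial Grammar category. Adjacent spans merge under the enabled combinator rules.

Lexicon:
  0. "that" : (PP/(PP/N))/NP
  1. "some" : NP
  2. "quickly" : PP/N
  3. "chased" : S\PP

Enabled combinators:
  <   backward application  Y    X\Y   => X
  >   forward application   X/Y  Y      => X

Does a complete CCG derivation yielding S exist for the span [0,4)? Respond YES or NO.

[0,4] S   <
  [0,3] PP   >
    [0,2] PP/(PP/N)   >
      [0,1] "that" : (PP/(PP/N))/NP
      [1,2] "some" : NP
    [2,3] "quickly" : PP/N
  [3,4] "chased" : S\PP

YES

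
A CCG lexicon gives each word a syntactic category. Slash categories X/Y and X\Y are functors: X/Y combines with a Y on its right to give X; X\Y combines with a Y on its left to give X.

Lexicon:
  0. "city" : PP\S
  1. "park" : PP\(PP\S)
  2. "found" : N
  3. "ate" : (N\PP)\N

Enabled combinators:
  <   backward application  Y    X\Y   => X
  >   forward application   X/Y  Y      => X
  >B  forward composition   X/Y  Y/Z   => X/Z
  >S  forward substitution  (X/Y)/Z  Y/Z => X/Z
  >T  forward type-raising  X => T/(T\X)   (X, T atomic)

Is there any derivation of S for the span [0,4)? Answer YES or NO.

NO

PP\S PP\(PP\S) N (N\PP)\N
CKY chart[0,4] = {N, N/(N\N), NP/(NP\N), PP/(PP\N), S/(S\N)}; S ∉ chart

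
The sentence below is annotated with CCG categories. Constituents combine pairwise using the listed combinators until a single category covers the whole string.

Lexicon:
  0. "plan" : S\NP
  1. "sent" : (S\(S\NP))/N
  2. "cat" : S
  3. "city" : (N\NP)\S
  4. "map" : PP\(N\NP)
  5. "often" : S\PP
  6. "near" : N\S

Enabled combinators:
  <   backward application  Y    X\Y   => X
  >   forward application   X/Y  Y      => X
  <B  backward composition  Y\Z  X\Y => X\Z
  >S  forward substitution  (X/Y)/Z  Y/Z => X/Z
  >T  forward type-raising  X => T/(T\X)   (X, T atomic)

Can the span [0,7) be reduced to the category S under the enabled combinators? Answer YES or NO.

YES

[0,7] S   <
  [0,1] "plan" : S\NP
  [1,7] S\(S\NP)   >
    [1,2] "sent" : (S\(S\NP))/N
    [2,7] N   <
      [2,6] S   <
        [2,5] PP   <
          [2,4] N\NP   <
            [2,3] "cat" : S
            [3,4] "city" : (N\NP)\S
          [4,5] "map" : PP\(N\NP)
        [5,6] "often" : S\PP
      [6,7] "near" : N\S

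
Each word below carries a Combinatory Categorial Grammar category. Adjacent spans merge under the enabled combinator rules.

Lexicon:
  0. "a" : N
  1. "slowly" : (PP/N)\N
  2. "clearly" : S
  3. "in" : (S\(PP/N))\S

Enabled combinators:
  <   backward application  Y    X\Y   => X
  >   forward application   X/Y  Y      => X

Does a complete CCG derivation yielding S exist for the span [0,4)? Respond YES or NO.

YES

[0,4] S   <
  [0,2] PP/N   <
    [0,1] "a" : N
    [1,2] "slowly" : (PP/N)\N
  [2,4] S\(PP/N)   <
    [2,3] "clearly" : S
    [3,4] "in" : (S\(PP/N))\S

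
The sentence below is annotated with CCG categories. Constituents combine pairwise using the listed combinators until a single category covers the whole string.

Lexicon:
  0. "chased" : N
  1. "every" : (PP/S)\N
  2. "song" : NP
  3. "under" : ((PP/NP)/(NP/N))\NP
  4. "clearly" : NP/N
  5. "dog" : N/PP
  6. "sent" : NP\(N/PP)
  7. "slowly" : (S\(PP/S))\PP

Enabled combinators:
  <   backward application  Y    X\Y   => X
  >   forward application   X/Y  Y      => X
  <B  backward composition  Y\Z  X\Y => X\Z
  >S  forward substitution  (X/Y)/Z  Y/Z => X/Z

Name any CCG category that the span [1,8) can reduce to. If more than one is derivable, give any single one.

S\N

[0,8] S   <
  [0,1] "chased" : N
  [1,8] S\N   <B
    [1,2] "every" : (PP/S)\N
    [2,8] S\(PP/S)   <
      [2,7] PP   >
        [2,5] PP/NP   >
          [2,4] (PP/NP)/(NP/N)   <
            [2,3] "song" : NP
            [3,4] "under" : ((PP/NP)/(NP/N))\NP
          [4,5] "clearly" : NP/N
        [5,7] NP   <
          [5,6] "dog" : N/PP
          [6,7] "sent" : NP\(N/PP)
      [7,8] "slowly" : (S\(PP/S))\PP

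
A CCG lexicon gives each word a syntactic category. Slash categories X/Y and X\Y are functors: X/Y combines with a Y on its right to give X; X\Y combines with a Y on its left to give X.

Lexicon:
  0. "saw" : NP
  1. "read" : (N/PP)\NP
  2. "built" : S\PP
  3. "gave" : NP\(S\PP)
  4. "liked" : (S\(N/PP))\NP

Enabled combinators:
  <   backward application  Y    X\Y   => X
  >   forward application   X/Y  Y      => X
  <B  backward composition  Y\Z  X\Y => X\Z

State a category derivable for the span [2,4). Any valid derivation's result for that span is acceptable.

NP

[0,5] S   <
  [0,2] N/PP   <
    [0,1] "saw" : NP
    [1,2] "read" : (N/PP)\NP
  [2,5] S\(N/PP)   <
    [2,4] NP   <
      [2,3] "built" : S\PP
      [3,4] "gave" : NP\(S\PP)
    [4,5] "liked" : (S\(N/PP))\NP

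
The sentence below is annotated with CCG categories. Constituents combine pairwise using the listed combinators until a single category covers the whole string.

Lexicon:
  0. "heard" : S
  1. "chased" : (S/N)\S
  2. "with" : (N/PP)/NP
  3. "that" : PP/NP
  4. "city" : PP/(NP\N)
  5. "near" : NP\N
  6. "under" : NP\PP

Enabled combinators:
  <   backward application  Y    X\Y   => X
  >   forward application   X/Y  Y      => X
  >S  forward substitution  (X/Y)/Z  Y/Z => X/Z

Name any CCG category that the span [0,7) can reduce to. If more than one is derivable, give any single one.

[0,7] S   >
  [0,2] S/N   <
    [0,1] "heard" : S
    [1,2] "chased" : (S/N)\S
  [2,7] N   >
    [2,4] N/NP   >S
      [2,3] "with" : (N/PP)/NP
      [3,4] "that" : PP/NP
    [4,7] NP   <
      [4,6] PP   >
        [4,5] "city" : PP/(NP\N)
        [5,6] "near" : NP\N
      [6,7] "under" : NP\PP

S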